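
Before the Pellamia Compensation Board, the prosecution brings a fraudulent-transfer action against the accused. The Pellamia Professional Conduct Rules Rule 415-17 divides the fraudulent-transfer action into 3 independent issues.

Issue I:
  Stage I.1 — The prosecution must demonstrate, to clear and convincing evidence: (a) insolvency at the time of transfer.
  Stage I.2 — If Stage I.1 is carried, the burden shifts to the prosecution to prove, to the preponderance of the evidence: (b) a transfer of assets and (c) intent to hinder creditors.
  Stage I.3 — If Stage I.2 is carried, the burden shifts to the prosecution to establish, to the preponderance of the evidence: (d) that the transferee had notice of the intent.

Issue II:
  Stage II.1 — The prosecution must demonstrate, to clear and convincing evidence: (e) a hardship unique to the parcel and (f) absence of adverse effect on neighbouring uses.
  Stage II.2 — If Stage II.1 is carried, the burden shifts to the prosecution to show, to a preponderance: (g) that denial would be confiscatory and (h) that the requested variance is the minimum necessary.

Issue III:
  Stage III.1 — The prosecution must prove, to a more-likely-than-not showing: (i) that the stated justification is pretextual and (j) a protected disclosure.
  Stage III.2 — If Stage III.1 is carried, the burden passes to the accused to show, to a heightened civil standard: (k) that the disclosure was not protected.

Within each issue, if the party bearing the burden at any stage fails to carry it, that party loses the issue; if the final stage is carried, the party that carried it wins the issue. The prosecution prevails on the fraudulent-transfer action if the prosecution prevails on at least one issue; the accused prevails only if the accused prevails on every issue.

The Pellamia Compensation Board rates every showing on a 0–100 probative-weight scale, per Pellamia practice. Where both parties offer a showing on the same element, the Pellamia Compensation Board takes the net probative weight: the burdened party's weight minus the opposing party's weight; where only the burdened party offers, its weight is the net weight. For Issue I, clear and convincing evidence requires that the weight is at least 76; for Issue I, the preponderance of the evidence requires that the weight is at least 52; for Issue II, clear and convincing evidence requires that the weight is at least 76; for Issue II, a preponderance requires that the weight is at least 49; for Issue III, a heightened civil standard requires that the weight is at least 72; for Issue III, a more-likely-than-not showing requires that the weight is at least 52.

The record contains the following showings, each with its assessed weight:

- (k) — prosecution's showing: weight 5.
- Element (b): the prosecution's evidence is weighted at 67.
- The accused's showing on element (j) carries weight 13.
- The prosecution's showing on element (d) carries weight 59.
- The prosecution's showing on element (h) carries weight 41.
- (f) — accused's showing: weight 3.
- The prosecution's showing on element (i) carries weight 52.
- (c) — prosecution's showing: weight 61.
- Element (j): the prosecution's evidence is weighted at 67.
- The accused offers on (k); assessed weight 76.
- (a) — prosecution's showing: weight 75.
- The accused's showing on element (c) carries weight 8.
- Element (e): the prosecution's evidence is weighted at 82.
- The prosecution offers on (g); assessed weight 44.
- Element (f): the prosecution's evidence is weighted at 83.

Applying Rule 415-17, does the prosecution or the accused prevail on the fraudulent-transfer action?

— Issue I —
At Stage I.1 the prosecution must meet clear and convincing evidence (weight is at least 76): on (a) the weight is 75, which does not reach 76, so (a) does not meet the standard.
  Stage I.1 not carried; the prosecution fails its burden.
The analysis ends at Stage I.1; the accused prevails on this issue.
— Issue II —
Stage II.1 (prosecution, clear and convincing evidence, weight is at least 76): (e) 82 ≥ 76 — meets; (f) net 83−3=80 ≥ 76 — meets.
  Stage II.1 carried; the burden remains with the prosecution.
Stage II.2 (prosecution, a preponderance, weight is at least 49): (g) 44 < 49 — fails; (h) 41 < 49 — fails.
  Stage II.2 not carried; the prosecution fails its burden.
The analysis ends at Stage II.2; the accused prevails on this issue.
— Issue III —
At Stage III.1 the prosecution must meet a more-likely-than-not showing (weight is at least 52): on (i) the weight is 52, which does reach 52, so (i) meets the standard; on (j) the weight is 67 less the opposing 13 gives net 54, ≥ 52, so (j) meets the standard.
  The prosecution carries Stage III.1; the accused now bears the burden.
At Stage III.2 the accused must meet a heightened civil standard (weight is at least 72): on (k) the weight is 76 less the opposing 5 gives net 71, which does not reach 72, so (k) does not meet the standard.
  Stage III.2 not carried; the accused fails its burden.
So the prosecution prevails on this issue.
Per-issue: Issue I → accused; Issue II → accused; Issue III → prosecution. The prosecution must prevail on at least one issue; overall, the prosecution prevails.

prosecution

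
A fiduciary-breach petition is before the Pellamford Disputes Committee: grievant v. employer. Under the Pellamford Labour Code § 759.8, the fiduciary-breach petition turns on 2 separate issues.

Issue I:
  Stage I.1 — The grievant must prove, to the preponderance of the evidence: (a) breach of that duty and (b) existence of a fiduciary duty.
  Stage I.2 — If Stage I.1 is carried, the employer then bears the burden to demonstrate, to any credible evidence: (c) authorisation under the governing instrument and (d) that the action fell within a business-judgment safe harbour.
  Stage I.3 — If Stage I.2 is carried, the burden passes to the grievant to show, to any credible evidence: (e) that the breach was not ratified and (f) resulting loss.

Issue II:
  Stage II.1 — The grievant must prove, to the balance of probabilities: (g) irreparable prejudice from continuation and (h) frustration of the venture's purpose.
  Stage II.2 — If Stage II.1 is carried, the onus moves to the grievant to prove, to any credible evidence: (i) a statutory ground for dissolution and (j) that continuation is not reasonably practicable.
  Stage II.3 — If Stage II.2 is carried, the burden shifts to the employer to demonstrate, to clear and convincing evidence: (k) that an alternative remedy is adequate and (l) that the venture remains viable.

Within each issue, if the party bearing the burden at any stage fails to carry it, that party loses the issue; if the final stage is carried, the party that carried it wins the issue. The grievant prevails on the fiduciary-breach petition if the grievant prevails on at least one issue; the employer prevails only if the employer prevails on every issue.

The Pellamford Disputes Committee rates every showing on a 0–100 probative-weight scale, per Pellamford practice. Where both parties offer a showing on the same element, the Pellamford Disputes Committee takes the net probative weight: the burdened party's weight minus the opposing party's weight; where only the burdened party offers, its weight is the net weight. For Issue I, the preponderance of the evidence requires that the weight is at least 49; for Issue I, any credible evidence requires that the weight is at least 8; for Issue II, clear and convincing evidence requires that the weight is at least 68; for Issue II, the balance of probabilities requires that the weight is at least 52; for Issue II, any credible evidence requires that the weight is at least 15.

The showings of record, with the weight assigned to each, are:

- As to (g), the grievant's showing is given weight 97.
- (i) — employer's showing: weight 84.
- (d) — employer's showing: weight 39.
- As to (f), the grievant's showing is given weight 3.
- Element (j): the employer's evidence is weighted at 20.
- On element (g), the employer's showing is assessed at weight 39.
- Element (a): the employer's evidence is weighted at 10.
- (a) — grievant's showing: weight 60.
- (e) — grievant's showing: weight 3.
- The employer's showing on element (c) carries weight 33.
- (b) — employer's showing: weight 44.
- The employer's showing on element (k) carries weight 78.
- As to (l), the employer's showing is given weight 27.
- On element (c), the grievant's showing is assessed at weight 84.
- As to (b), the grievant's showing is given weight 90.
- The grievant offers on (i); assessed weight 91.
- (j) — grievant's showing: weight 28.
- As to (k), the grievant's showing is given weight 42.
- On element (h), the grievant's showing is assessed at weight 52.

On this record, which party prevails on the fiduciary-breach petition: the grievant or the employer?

employer

— Issue I —
Stage I.1 (grievant, the preponderance of the evidence, weight is at least 49): (a) net 60−10=50 ≥ 49 — meets; (b) net 90−44=46 < 49 — fails.
  Stage I.1 not carried; the grievant fails its burden.
So the employer prevails on this issue.
— Issue II —
Stage II.1 — burden on grievant; standard: the balance of probabilities (weight is at least 52).
    (g): 97 − 39 = 58 ≥ 52 [met]
    (h): 52 ≥ 52 [met]
  All elements met. The grievant retains the burden for Stage II.2.
Stage II.2 — burden on grievant; standard: any credible evidence (weight is at least 15).
    (i): 91 − 84 = 7 < 15 [not met]
    (j): 28 − 20 = 8 < 15 [not met]
  The grievant does not carry Stage II.2.
The employer prevails on this issue.
Per-issue: Issue I → employer; Issue II → employer. The grievant must prevail on at least one issue; overall, the employer prevails.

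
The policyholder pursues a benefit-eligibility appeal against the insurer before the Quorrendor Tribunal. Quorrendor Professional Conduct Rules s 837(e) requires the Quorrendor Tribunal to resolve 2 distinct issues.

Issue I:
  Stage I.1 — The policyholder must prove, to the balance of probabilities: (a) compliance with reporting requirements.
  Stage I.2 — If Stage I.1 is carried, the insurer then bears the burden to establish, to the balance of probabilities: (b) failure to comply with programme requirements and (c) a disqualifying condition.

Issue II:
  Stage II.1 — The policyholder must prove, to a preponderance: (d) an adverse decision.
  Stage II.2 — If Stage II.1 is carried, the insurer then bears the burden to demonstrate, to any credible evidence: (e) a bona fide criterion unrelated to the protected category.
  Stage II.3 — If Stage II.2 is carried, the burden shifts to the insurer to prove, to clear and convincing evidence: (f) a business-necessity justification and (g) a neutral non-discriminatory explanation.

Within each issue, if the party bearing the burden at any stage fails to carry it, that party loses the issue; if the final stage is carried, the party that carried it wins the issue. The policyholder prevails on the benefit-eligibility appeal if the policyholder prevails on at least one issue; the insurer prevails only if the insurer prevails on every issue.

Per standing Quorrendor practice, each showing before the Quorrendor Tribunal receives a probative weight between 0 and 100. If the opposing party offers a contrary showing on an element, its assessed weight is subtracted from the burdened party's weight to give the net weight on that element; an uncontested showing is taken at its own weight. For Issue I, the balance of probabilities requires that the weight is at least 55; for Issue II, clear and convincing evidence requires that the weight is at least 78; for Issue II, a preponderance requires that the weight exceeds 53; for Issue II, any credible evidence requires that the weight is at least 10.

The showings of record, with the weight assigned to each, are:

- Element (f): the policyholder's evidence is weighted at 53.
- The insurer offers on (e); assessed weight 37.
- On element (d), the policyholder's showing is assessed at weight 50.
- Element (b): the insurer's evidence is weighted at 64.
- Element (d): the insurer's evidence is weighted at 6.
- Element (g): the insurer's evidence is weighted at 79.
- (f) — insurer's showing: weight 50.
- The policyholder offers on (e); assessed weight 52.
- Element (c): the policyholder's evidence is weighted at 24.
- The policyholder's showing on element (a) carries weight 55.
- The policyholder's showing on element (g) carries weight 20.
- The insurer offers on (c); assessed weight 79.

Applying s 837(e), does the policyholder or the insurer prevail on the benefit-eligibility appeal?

insurer

— Issue I —
At Stage I.1 the policyholder must meet the balance of probabilities (weight is at least 55): on (a) the weight is 55, which does reach 55, so (a) meets the standard.
  Stage I.1 carried; the burden shifts to the insurer.
At Stage I.2 the insurer must meet the balance of probabilities (weight is at least 55): on (b) the weight is 64, ≥ 55, so (b) meets the standard; on (c) the weight is 79 less the opposing 24 gives net 55, which does reach 55, so (c) meets the standard.
  Stage I.2 carried; the final stage is satisfied.
Every stage carried; the insurer prevails on this issue.
— Issue II —
Stage II.1 — burden on policyholder; standard: a preponderance (weight exceeds 53).
    (d): 50 − 6 = 44 ≤ 53 [not met]
  The policyholder does not carry Stage II.1.
The insurer prevails on this issue.
Per-issue: Issue I → insurer; Issue II → insurer. The policyholder must prevail on at least one issue; overall, the insurer prevails.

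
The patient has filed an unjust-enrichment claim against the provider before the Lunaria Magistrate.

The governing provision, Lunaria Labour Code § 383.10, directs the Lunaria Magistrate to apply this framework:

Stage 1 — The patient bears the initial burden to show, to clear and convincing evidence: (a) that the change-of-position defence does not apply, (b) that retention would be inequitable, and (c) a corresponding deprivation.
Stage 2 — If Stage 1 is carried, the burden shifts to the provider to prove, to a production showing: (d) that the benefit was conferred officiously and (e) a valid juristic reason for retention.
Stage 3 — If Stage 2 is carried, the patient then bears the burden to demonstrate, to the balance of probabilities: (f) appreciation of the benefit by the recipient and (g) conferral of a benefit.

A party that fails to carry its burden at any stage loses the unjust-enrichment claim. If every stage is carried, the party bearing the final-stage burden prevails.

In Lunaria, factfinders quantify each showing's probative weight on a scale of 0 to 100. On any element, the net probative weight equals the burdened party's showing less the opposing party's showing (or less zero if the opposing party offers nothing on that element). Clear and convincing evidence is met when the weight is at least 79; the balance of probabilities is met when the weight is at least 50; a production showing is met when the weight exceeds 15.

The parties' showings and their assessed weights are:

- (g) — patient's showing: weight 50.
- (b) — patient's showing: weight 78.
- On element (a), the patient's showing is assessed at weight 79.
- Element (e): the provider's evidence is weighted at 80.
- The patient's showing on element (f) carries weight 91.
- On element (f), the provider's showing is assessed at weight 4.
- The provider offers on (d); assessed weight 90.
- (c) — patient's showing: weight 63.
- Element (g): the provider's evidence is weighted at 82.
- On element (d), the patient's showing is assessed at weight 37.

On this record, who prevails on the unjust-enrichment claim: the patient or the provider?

At Stage 1 the patient must meet clear and convincing evidence (weight is at least 79): on (a) the weight is 79, ≥ 79, so (a) meets the standard; on (b) the weight is 78, which does not reach 79, so (b) does not meet the standard; on (c) the weight is 63, < 79, so (c) does not meet the standard.
  Stage 1 not carried; the patient fails its burden.
The analysis ends at Stage 1; the provider prevails.

provider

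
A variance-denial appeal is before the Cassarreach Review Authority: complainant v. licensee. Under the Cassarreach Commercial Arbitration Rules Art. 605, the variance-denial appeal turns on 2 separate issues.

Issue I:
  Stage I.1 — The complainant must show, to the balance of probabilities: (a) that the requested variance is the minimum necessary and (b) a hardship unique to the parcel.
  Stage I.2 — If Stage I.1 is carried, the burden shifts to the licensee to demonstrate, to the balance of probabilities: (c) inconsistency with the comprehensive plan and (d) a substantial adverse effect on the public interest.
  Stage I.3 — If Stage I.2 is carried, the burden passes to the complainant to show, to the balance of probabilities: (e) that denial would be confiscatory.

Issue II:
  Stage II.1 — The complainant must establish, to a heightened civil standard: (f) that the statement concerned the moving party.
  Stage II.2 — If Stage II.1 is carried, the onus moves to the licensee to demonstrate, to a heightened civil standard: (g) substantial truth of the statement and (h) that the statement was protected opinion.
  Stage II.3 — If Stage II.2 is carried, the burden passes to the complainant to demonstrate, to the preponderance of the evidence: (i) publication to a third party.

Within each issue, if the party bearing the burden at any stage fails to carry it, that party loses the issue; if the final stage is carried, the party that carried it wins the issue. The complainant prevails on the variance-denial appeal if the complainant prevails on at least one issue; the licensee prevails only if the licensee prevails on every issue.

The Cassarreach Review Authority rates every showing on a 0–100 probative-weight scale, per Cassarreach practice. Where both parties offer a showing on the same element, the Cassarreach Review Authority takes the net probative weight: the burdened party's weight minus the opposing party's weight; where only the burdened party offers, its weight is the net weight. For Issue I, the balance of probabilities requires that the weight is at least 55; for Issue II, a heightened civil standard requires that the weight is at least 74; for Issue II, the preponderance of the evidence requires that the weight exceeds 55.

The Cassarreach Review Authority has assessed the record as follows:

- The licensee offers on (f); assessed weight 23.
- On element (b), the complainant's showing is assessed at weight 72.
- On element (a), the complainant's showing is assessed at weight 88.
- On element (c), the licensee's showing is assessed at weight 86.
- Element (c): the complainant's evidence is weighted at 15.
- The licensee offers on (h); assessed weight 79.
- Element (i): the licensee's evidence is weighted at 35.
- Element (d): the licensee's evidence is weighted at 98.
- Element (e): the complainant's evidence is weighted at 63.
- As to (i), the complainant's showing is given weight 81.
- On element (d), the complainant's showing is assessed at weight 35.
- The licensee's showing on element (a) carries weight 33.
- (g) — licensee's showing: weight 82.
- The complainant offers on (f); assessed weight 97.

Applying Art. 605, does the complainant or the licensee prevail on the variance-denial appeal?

complainant

— Issue I —
Stage I.1 (complainant, the balance of probabilities, weight is at least 55): (a) net 88−33=55 ≥ 55 — meets; (b) 72 ≥ 55 — meets.
  The complainant carries Stage I.1; the licensee now bears the burden.
Stage I.2 (licensee, the balance of probabilities, weight is at least 55): (c) net 86−15=71 ≥ 55 — meets; (d) net 98−35=63 ≥ 55 — meets.
  All elements met. The burden passes to the complainant.
Stage I.3 (complainant, the balance of probabilities, weight is at least 55): (e) 63 ≥ 55 — meets.
  All elements met at the final stage.
All stages carried — the complainant prevails on this issue.
— Issue II —
Stage II.1 (complainant, a heightened civil standard, weight is at least 74): (f) net 97−23=74 ≥ 74 — meets.
  Stage II.1 is satisfied; the onus moves to the licensee.
Stage II.2 (licensee, a heightened civil standard, weight is at least 74): (g) 82 ≥ 74 — meets; (h) 79 ≥ 74 — meets.
  Stage II.2 is satisfied; the onus moves to the complainant.
Stage II.3 (complainant, the preponderance of the evidence, weight exceeds 55): (i) net 81−35=46 ≤ 55 — fails.
  The complainant does not carry Stage II.3.
The licensee prevails on this issue.
Per-issue: Issue I → complainant; Issue II → licensee. The complainant must prevail on at least one issue; overall, the complainant prevails.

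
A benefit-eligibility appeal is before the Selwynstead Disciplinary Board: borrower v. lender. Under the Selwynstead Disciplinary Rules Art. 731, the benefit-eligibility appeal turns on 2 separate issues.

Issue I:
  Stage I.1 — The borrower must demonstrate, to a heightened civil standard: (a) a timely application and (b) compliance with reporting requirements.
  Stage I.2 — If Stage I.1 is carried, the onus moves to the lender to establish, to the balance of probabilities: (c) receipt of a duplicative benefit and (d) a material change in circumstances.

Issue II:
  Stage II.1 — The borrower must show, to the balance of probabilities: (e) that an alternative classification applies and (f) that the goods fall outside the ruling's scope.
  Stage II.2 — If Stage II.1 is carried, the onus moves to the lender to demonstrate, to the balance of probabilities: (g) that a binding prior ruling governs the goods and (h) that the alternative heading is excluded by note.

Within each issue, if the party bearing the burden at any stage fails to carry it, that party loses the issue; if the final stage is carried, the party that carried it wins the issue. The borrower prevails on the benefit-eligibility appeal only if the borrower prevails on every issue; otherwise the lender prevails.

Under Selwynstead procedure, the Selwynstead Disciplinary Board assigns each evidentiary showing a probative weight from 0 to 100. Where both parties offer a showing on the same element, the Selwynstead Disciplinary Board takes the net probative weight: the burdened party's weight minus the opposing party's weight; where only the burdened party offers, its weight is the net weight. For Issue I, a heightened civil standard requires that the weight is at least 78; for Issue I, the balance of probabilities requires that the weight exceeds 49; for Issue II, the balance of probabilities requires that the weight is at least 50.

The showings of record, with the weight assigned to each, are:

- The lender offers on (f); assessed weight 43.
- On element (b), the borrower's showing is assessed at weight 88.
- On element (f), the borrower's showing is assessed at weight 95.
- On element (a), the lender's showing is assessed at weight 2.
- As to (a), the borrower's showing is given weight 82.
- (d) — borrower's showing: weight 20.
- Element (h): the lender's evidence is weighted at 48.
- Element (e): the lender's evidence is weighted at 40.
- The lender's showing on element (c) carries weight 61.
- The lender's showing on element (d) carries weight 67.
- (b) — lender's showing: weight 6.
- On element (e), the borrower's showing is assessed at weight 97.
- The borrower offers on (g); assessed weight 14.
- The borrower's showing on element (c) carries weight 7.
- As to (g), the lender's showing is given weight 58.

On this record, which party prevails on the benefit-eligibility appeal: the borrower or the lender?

— Issue I —
At Stage I.1 the borrower must meet a heightened civil standard (weight is at least 78): on (a) the weight is 82 less the opposing 2 gives net 80, which does reach 78, so (a) meets the standard; on (b) the weight is 88 less the opposing 6 gives net 82, ≥ 78, so (b) meets the standard.
  Stage I.1 carried; the burden shifts to the lender.
At Stage I.2 the lender must meet the balance of probabilities (weight exceeds 49): on (c) the weight is 61 less the opposing 7 gives net 54, > 49, so (c) meets the standard; on (d) the weight is 67 less the opposing 20 gives net 47, which does not exceed 49, so (d) does not meet the standard.
  Not every element is met, so the lender fails to carry Stage I.2.
The borrower prevails on this issue.
— Issue II —
Stage II.1 (borrower, the balance of probabilities, weight is at least 50): (e) net 97−40=57 ≥ 50 — meets; (f) net 95−43=52 ≥ 50 — meets.
  The borrower carries Stage II.1; the lender now bears the burden.
Stage II.2 (lender, the balance of probabilities, weight is at least 50): (g) net 58−14=44 < 50 — fails; (h) 48 < 50 — fails.
  Not every element is met, so the lender fails to carry Stage II.2.
The borrower prevails on this issue.
Per-issue: Issue I → borrower; Issue II → borrower. The borrower must prevail on every issue; overall, the borrower prevails.

borrower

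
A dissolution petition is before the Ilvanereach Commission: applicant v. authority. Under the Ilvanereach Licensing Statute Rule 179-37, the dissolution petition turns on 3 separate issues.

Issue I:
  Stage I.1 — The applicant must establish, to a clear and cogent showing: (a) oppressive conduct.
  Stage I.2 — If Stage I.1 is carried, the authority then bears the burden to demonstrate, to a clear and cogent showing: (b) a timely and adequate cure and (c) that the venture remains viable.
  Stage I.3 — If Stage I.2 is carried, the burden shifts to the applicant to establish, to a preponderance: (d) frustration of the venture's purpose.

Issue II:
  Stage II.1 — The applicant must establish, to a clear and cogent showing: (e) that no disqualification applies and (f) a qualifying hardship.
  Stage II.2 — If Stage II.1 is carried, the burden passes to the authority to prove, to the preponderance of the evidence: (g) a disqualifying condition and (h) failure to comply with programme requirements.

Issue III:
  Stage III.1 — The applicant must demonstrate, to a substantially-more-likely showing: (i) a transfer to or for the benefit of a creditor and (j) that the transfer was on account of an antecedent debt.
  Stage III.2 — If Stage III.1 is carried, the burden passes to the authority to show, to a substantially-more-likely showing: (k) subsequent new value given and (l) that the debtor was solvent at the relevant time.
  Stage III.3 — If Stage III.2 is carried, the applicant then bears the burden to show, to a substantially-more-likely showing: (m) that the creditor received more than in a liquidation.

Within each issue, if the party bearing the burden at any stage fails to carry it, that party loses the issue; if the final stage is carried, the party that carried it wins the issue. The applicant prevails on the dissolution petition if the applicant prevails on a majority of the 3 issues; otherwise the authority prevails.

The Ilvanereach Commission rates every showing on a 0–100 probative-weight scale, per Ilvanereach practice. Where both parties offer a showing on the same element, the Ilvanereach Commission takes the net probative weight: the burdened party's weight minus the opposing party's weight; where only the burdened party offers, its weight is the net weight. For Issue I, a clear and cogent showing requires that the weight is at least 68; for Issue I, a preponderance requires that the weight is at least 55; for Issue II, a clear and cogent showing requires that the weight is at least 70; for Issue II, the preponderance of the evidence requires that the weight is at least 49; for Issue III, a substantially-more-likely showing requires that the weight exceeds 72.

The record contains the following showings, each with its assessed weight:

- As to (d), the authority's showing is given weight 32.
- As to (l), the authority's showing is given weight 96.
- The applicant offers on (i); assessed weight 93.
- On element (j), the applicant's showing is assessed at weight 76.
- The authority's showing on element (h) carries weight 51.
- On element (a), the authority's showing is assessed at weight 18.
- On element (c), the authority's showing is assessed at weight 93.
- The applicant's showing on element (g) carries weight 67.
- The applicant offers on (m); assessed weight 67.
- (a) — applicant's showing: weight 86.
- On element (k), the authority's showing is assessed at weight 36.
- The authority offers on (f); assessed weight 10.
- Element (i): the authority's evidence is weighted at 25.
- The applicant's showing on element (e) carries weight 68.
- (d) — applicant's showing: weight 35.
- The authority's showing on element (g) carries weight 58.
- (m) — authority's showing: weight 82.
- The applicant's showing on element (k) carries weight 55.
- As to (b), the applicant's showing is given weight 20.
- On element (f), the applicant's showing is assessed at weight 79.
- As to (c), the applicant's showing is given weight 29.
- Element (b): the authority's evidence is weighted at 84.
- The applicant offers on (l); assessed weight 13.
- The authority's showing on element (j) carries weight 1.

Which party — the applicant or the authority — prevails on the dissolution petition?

— Issue I —
Stage I.1 (applicant, a clear and cogent showing, weight is at least 68): (a) net 86−18=68 ≥ 68 — meets.
  All elements met. The burden passes to the authority.
Stage I.2 (authority, a clear and cogent showing, weight is at least 68): (b) net 84−20=64 < 68 — fails; (c) net 93−29=64 < 68 — fails.
  The authority does not carry Stage I.2.
The analysis ends at Stage I.2; the applicant prevails on this issue.
— Issue II —
Stage II.1 (applicant, a clear and cogent showing, weight is at least 70): (e) 68 < 70 — fails; (f) net 79−10=69 < 70 — fails.
  The applicant does not carry Stage II.1.
The authority prevails on this issue.
— Issue III —
Stage III.1 — burden on applicant; standard: a substantially-more-likely showing (weight exceeds 72).
    (i): 93 − 25 = 68 ≤ 72 [not met]
    (j): 76 − 1 = 75 > 72 [met]
  Not every element is met, so the applicant fails to carry Stage III.1.
So the authority prevails on this issue.
Per-issue: Issue I → applicant; Issue II → authority; Issue III → authority. The applicant must prevail on a majority of issues; overall, the authority prevails.

authority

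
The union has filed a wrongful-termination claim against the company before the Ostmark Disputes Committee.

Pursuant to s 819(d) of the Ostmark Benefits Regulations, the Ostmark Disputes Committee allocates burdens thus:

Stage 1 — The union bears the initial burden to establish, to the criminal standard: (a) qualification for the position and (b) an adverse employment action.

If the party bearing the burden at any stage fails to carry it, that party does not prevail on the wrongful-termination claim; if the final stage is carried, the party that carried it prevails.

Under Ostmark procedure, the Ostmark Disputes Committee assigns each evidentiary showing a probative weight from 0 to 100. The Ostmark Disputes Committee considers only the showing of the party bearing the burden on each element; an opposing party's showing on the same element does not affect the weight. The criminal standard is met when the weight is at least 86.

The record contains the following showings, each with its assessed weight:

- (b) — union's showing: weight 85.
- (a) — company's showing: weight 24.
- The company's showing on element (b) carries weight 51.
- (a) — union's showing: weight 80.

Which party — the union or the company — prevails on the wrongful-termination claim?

Stage 1 (union, the criminal standard, weight is at least 86): (a) 80 (company's 24 disregarded) < 86 — fails; (b) 85 (company's 51 disregarded) < 86 — fails.
  Not every element is met, so the union fails to carry Stage 1.
The analysis ends at Stage 1; the company prevails.

company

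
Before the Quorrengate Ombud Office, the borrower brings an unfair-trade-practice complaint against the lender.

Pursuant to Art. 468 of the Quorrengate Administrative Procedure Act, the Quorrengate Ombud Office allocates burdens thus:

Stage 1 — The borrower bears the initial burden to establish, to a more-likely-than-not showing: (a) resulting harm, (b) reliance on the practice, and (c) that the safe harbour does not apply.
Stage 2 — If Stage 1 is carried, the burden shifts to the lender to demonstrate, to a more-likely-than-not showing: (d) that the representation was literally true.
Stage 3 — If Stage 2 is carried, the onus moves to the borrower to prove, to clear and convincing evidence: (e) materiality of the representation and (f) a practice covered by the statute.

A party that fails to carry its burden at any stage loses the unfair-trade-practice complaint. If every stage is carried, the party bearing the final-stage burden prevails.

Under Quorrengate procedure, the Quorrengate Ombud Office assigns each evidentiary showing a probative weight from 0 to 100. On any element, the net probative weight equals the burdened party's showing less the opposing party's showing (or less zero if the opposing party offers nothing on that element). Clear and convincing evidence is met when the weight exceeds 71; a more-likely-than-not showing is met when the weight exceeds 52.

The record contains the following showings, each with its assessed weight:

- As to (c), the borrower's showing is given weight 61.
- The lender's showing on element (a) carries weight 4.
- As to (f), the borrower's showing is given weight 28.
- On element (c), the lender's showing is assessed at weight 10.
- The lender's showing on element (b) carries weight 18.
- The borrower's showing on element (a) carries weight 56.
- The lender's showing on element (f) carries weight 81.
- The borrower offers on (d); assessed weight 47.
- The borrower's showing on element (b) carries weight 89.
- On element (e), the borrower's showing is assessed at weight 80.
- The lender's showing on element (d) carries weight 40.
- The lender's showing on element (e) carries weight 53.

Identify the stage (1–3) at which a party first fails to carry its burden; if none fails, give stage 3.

stage 1

Stage 1 — burden on borrower; standard: a more-likely-than-not showing (weight exceeds 52).
    (a): 56 − 4 = 52 ≤ 52 [not met]
    (b): 89 − 18 = 71 > 52 [met]
    (c): 61 − 10 = 51 ≤ 52 [not met]
  Stage 1 not carried; the borrower fails its burden.
So the lender prevails.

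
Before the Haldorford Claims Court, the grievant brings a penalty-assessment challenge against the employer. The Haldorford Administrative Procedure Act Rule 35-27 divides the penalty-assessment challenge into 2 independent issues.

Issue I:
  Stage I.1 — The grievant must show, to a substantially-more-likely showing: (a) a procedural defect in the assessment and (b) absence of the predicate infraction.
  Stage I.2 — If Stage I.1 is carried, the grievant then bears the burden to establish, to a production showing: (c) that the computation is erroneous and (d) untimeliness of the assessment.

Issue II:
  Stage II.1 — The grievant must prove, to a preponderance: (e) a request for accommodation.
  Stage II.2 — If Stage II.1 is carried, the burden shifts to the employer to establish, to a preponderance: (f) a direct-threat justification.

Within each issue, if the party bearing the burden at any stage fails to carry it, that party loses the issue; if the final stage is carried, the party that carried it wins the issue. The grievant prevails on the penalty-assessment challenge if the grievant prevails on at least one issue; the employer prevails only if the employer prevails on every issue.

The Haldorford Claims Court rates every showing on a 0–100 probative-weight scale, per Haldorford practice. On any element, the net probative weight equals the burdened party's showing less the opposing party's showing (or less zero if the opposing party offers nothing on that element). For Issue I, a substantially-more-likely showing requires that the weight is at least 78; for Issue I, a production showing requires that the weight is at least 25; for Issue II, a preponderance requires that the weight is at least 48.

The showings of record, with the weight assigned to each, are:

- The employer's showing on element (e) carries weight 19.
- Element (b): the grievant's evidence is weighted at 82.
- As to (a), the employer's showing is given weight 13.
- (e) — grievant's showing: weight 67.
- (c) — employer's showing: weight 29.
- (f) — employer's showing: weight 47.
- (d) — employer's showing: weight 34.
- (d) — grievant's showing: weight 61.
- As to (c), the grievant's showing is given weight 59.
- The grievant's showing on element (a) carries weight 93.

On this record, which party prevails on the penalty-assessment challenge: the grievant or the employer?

— Issue I —
Stage I.1 — burden on grievant; standard: a substantially-more-likely showing (weight is at least 78).
    (a): 93 − 13 = 80 ≥ 78 [met]
    (b): 82 ≥ 78 [met]
  Stage I.1 carried; the burden remains with the grievant.
Stage I.2 — burden on grievant; standard: a production showing (weight is at least 25).
    (c): 59 − 29 = 30 ≥ 25 [met]
    (d): 61 − 34 = 27 ≥ 25 [met]
  The grievant carries the last stage.
Every stage carried; the grievant prevails on this issue.
— Issue II —
Stage II.1 — burden on grievant; standard: a preponderance (weight is at least 48).
    (e): 67 − 19 = 48 ≥ 48 [met]
  All elements met. The burden passes to the employer.
Stage II.2 — burden on employer; standard: a preponderance (weight is at least 48).
    (f): 47 < 48 [not met]
  The employer does not carry Stage II.2.
The grievant prevails on this issue.
Per-issue: Issue I → grievant; Issue II → grievant. The grievant must prevail on at least one issue; overall, the grievant prevails.

grievant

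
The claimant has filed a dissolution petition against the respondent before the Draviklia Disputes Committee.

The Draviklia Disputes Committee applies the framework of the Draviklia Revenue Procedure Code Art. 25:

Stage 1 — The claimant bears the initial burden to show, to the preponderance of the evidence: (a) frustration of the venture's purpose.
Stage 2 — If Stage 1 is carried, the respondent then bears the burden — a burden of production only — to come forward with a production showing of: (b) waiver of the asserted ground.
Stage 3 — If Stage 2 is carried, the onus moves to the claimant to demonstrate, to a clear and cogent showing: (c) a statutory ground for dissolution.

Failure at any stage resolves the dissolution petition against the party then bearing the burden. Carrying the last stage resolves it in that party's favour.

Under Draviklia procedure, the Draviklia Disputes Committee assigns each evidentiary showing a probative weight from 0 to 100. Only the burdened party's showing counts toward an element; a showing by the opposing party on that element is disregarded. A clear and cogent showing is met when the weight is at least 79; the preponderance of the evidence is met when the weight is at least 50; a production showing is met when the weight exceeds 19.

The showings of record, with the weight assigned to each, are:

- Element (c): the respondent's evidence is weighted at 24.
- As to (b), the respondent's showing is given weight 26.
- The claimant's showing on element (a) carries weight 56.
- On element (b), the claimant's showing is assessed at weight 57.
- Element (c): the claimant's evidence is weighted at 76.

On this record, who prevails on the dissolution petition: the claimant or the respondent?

At Stage 1 the claimant must meet the preponderance of the evidence (weight is at least 50): on (a) the weight is 56, ≥ 50, so (a) meets the standard.
  Stage 1 carried; the burden shifts to the respondent.
At Stage 2 the respondent must meet a production showing (weight exceeds 19): on (b) the weight is 26 (the claimant's 57 is given no effect), > 19, so (b) meets the standard.
  The respondent carries Stage 2; the claimant now bears the burden.
At Stage 3 the claimant must meet a clear and cogent showing (weight is at least 79): on (c) the weight is 76 (the respondent's 24 is given no effect), which does not reach 79, so (c) does not meet the standard.
  The claimant does not carry Stage 3.
The analysis ends at Stage 3; the respondent prevails.

respondent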